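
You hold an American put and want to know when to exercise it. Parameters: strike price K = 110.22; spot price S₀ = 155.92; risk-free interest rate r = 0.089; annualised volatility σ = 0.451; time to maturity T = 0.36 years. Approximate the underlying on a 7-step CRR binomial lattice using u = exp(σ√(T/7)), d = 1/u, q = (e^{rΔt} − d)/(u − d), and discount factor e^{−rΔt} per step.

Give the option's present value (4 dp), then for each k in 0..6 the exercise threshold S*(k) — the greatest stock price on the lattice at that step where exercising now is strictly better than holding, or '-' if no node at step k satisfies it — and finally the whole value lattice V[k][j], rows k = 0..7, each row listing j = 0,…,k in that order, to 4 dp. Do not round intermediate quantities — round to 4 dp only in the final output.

price = 1.1908
boundary = - - - - - - 84.4095
tree:
1.1908
2.1168 0.2640
3.7059 0.5270 0.0000
6.3601 1.0522 0.0000 0.0000
10.6238 2.1009 0.0000 0.0000 0.0000
17.0693 4.1945 0.0000 0.0000 0.0000 0.0000
25.8105 8.3746 0.0000 0.0000 0.0000 0.0000 0.0000
34.0169 16.7204 0.0000 0.0000 0.0000 0.0000 0.0000 0.0000

Δt=0.05143, u=1.10769, d=0.90278, q=0.49684, disc=e^(-rΔt)=0.99543
k=7 terminal: V=max(K-S,0) → 34.0169 16.7204 0.0000 0.0000 0.0000 0.0000 0.0000 0.0000
k=6: j=0 S=84.4095 intr=25.8105 cont=25.3072 V=25.8105[EX]; j=1 S=103.5686 intr=6.6514 cont=8.3746 V=8.3746[hold]; j=2 S=127.0764 intr=0.0000 cont=0.0000 V=0.0000[hold]; j=3 S=155.9200 intr=0.0000 cont=0.0000 V=0.0000[hold]; j=4 S=191.3104 intr=0.0000 cont=0.0000 V=0.0000[hold]; j=5 S=234.7337 intr=0.0000 cont=0.0000 V=0.0000[hold]; j=6 S=288.0132 intr=0.0000 cont=0.0000 V=0.0000[hold]  S*(6)=84.4095
k=5: j=0 S=93.4996 intr=16.7204 cont=17.0693 V=17.0693[hold]; j=1 S=114.7220 intr=0.0000 cont=4.1945 V=4.1945[hold]; j=2 S=140.7613 intr=0.0000 cont=0.0000 V=0.0000[hold]; j=3 S=172.7111 intr=0.0000 cont=0.0000 V=0.0000[hold]; j=4 S=211.9127 intr=0.0000 cont=0.0000 V=0.0000[hold]; j=5 S=260.0123 intr=0.0000 cont=0.0000 V=0.0000[hold]  S*(5)=-
k=4: j=0 S=103.5686 intr=6.6514 cont=10.6238 V=10.6238[hold]; j=1 S=127.0764 intr=0.0000 cont=2.1009 V=2.1009[hold]; j=2 S=155.9200 intr=0.0000 cont=0.0000 V=0.0000[hold]; j=3 S=191.3104 intr=0.0000 cont=0.0000 V=0.0000[hold]; j=4 S=234.7337 intr=0.0000 cont=0.0000 V=0.0000[hold]  S*(4)=-
k=3: j=0 S=114.7220 intr=0.0000 cont=6.3601 V=6.3601[hold]; j=1 S=140.7613 intr=0.0000 cont=1.0522 V=1.0522[hold]; j=2 S=172.7111 intr=0.0000 cont=0.0000 V=0.0000[hold]; j=3 S=211.9127 intr=0.0000 cont=0.0000 V=0.0000[hold]  S*(3)=-
k=2: j=0 S=127.0764 intr=0.0000 cont=3.7059 V=3.7059[hold]; j=1 S=155.9200 intr=0.0000 cont=0.5270 V=0.5270[hold]; j=2 S=191.3104 intr=0.0000 cont=0.0000 V=0.0000[hold]  S*(2)=-
k=1: j=0 S=140.7613 intr=0.0000 cont=2.1168 V=2.1168[hold]; j=1 S=172.7111 intr=0.0000 cont=0.2640 V=0.2640[hold]  S*(1)=-
k=0: j=0 S=155.9200 intr=0.0000 cont=1.1908 V=1.1908[hold]  S*(0)=-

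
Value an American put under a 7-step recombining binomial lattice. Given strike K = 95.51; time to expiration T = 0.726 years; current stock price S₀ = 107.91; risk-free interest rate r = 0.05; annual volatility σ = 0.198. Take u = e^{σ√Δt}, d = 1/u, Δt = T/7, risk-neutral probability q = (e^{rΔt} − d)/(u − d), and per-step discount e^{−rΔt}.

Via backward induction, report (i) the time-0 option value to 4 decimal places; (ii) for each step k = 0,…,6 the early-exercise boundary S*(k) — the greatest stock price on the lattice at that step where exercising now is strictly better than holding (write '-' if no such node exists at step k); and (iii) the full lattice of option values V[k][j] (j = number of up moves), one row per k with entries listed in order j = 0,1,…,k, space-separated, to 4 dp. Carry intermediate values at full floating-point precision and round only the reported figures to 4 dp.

Δt=0.10371, u=1.06584, d=0.93823, q=0.52480, disc=e^(-rΔt)=0.99483
k=7 terminal: V=max(K-S,0) → 26.4524 17.0593 6.3884 0.0000 0.0000 0.0000 0.0000 0.0000
k=6: j=0 S=73.6045 intr=21.9055 cont=21.4115 V=21.9055[EX]; j=1 S=83.6161 intr=11.8939 cont=11.3999 V=11.8939[EX]; j=2 S=94.9896 intr=0.5204 cont=3.0200 V=3.0200[hold]; j=3 S=107.9100 intr=0.0000 cont=0.0000 V=0.0000[hold]; j=4 S=122.5879 intr=0.0000 cont=0.0000 V=0.0000[hold]; j=5 S=139.2622 intr=0.0000 cont=0.0000 V=0.0000[hold]; j=6 S=158.2046 intr=0.0000 cont=0.0000 V=0.0000[hold]  S*(6)=83.6161
k=5: j=0 S=78.4507 intr=17.0593 cont=16.5652 V=17.0593[EX]; j=1 S=89.1216 intr=6.3884 cont=7.1994 V=7.1994[hold]; j=2 S=101.2439 intr=0.0000 cont=1.4277 V=1.4277[hold]; j=3 S=115.0150 intr=0.0000 cont=0.0000 V=0.0000[hold]; j=4 S=130.6593 intr=0.0000 cont=0.0000 V=0.0000[hold]; j=5 S=148.4316 intr=0.0000 cont=0.0000 V=0.0000[hold]  S*(5)=78.4507
k=4: j=0 S=83.6161 intr=11.8939 cont=11.8233 V=11.8939[EX]; j=1 S=94.9896 intr=0.5204 cont=4.1488 V=4.1488[hold]; j=2 S=107.9100 intr=0.0000 cont=0.6749 V=0.6749[hold]; j=3 S=122.5879 intr=0.0000 cont=0.0000 V=0.0000[hold]; j=4 S=139.2622 intr=0.0000 cont=0.0000 V=0.0000[hold]  S*(4)=83.6161
k=3: j=0 S=89.1216 intr=6.3884 cont=7.7887 V=7.7887[hold]; j=1 S=101.2439 intr=0.0000 cont=2.3137 V=2.3137[hold]; j=2 S=115.0150 intr=0.0000 cont=0.3191 V=0.3191[hold]; j=3 S=130.6593 intr=0.0000 cont=0.0000 V=0.0000[hold]  S*(3)=-
k=2: j=0 S=94.9896 intr=0.5204 cont=4.8900 V=4.8900[hold]; j=1 S=107.9100 intr=0.0000 cont=1.2603 V=1.2603[hold]; j=2 S=122.5879 intr=0.0000 cont=0.1508 V=0.1508[hold]  S*(2)=-
k=1: j=0 S=101.2439 intr=0.0000 cont=2.9697 V=2.9697[hold]; j=1 S=115.0150 intr=0.0000 cont=0.6746 V=0.6746[hold]  S*(1)=-
k=0: j=0 S=107.9100 intr=0.0000 cont=1.7561 V=1.7561[hold]  S*(0)=-

price = 1.7561
boundary = - - - - 83.6161 78.4507 83.6161
tree:
1.7561
2.9697 0.6746
4.8900 1.2603 0.1508
7.7887 2.3137 0.3191 0.0000
11.8939 4.1488 0.6749 0.0000 0.0000
17.0593 7.1994 1.4277 0.0000 0.0000 0.0000
21.9055 11.8939 3.0200 0.0000 0.0000 0.0000 0.0000
26.4524 17.0593 6.3884 0.0000 0.0000 0.0000 0.0000 0.0000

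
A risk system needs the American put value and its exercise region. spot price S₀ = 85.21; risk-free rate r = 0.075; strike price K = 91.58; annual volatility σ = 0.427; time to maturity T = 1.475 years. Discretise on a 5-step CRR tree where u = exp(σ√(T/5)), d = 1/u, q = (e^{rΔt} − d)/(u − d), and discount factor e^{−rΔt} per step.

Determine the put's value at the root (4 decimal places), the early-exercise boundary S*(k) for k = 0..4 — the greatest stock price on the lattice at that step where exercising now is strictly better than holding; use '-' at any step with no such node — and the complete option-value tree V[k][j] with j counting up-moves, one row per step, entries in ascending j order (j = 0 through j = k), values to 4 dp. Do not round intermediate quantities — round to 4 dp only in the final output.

Δt=0.29500, u=1.26102, d=0.79301, q=0.49008, disc=e^(-rΔt)=0.97812
k=5 terminal: V=max(K-S,0) → 64.8572 49.0862 24.0077 0.0000 0.0000 0.0000
k=4: j=0 S=33.6980 intr=57.8820 cont=55.8781 V=57.8820[EX]; j=1 S=53.5855 intr=37.9945 cont=35.9906 V=37.9945[EX]; j=2 S=85.2100 intr=6.3700 cont=11.9741 V=11.9741[hold]; j=3 S=135.4984 intr=0.0000 cont=0.0000 V=0.0000[hold]; j=4 S=215.4654 intr=0.0000 cont=0.0000 V=0.0000[hold]  S*(4)=53.5855
k=3: j=0 S=42.4938 intr=49.0862 cont=47.0823 V=49.0862[EX]; j=1 S=67.5723 intr=24.0077 cont=24.6901 V=24.6901[hold]; j=2 S=107.4515 intr=0.0000 cont=5.9722 V=5.9722[hold]; j=3 S=170.8660 intr=0.0000 cont=0.0000 V=0.0000[hold]  S*(3)=42.4938
k=2: j=0 S=53.5855 intr=37.9945 cont=36.3177 V=37.9945[EX]; j=1 S=85.2100 intr=6.3700 cont=15.1773 V=15.1773[hold]; j=2 S=135.4984 intr=0.0000 cont=2.9787 V=2.9787[hold]  S*(2)=53.5855
k=1: j=0 S=67.5723 intr=24.0077 cont=26.2256 V=26.2256[hold]; j=1 S=107.4515 intr=0.0000 cont=8.9977 V=8.9977[hold]  S*(1)=-
k=0: j=0 S=85.2100 intr=6.3700 cont=17.3934 V=17.3934[hold]  S*(0)=-

price = 17.3934
boundary = - - 53.5855 42.4938 53.5855
tree:
17.3934
26.2256 8.9977
37.9945 15.1773 2.9787
49.0862 24.6901 5.9722 0.0000
57.8820 37.9945 11.9741 0.0000 0.0000
64.8572 49.0862 24.0077 0.0000 0.0000 0.0000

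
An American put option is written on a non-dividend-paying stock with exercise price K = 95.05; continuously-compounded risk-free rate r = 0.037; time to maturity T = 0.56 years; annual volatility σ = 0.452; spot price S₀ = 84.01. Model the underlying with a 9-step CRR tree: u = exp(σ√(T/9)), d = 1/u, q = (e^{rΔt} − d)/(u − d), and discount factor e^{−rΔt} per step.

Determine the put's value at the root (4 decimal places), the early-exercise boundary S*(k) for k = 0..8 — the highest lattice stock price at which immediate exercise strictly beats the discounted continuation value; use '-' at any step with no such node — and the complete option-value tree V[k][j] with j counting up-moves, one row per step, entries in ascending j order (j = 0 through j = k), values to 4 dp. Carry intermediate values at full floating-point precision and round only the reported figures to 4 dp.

price = 17.1724
boundary = - - - 59.9008 53.5139 59.9008 67.0500 75.0525 84.0100
tree:
17.1724
22.4968 11.5334
28.5850 16.0625 6.7221
35.1492 21.6685 10.1156 3.1078
41.5361 28.1757 14.7801 5.1519 0.9263
47.2420 35.1492 20.8173 8.3639 1.7253 0.0723
52.3395 41.5361 28.0000 13.1990 3.2085 0.1398 0.0000
56.8935 47.2420 35.1492 19.9975 5.9570 0.2706 0.0000 0.0000
60.9619 52.3395 41.5361 28.0000 11.0400 0.5237 0.0000 0.0000 0.0000
64.5966 56.8935 47.2420 35.1492 19.9975 1.0134 0.0000 0.0000 0.0000 0.0000

Δt=0.06222  u=1.11935  d=0.89338  q=0.48204  discount=0.99770
step 9 (expiry): payoffs max(K−S,0) = 64.5966 56.8935 47.2420 35.1492 19.9975 1.0134 0.0000 0.0000 0.0000 0.0000
step 8: (k=8,j=0): S=34.0881, (K−S)⁺=60.9619, hold=60.7434 ⇒ V=60.9619 exercise | (k=8,j=1): S=42.7105, (K−S)⁺=52.3395, hold=52.1210 ⇒ V=52.3395 exercise | (k=8,j=2): S=53.5139, (K−S)⁺=41.5361, hold=41.3175 ⇒ V=41.5361 exercise | (k=8,j=3): S=67.0500, (K−S)⁺=28.0000, hold=27.7814 ⇒ V=28.0000 exercise | (k=8,j=4): S=84.0100, (K−S)⁺=11.0400, hold=10.8214 ⇒ V=11.0400 exercise | (k=8,j=5): S=105.2600, (K−S)⁺=0.0000, hold=0.5237 ⇒ V=0.5237 continue | (k=8,j=6): S=131.8850, (K−S)⁺=0.0000, hold=0.0000 ⇒ V=0.0000 continue | (k=8,j=7): S=165.2447, (K−S)⁺=0.0000, hold=0.0000 ⇒ V=0.0000 continue | (k=8,j=8): S=207.0426, (K−S)⁺=0.0000, hold=0.0000 ⇒ V=0.0000 continue  boundary S*=84.0100
step 7: (k=7,j=0): S=38.1565, (K−S)⁺=56.8935, hold=56.6749 ⇒ V=56.8935 exercise | (k=7,j=1): S=47.8080, (K−S)⁺=47.2420, hold=47.0234 ⇒ V=47.2420 exercise | (k=7,j=2): S=59.9008, (K−S)⁺=35.1492, hold=34.9306 ⇒ V=35.1492 exercise | (k=7,j=3): S=75.0525, (K−S)⁺=19.9975, hold=19.7790 ⇒ V=19.9975 exercise | (k=7,j=4): S=94.0366, (K−S)⁺=1.0134, hold=5.9570 ⇒ V=5.9570 continue | (k=7,j=5): S=117.8228, (K−S)⁺=0.0000, hold=0.2706 ⇒ V=0.2706 continue | (k=7,j=6): S=147.6255, (K−S)⁺=0.0000, hold=0.0000 ⇒ V=0.0000 continue | (k=7,j=7): S=184.9668, (K−S)⁺=0.0000, hold=0.0000 ⇒ V=0.0000 continue  boundary S*=75.0525
step 6: (k=6,j=0): S=42.7105, (K−S)⁺=52.3395, hold=52.1210 ⇒ V=52.3395 exercise | (k=6,j=1): S=53.5139, (K−S)⁺=41.5361, hold=41.3175 ⇒ V=41.5361 exercise | (k=6,j=2): S=67.0500, (K−S)⁺=28.0000, hold=27.7814 ⇒ V=28.0000 exercise | (k=6,j=3): S=84.0100, (K−S)⁺=11.0400, hold=13.1990 ⇒ V=13.1990 continue | (k=6,j=4): S=105.2600, (K−S)⁺=0.0000, hold=3.2085 ⇒ V=3.2085 continue | (k=6,j=5): S=131.8850, (K−S)⁺=0.0000, hold=0.1398 ⇒ V=0.1398 continue | (k=6,j=6): S=165.2447, (K−S)⁺=0.0000, hold=0.0000 ⇒ V=0.0000 continue  boundary S*=67.0500
step 5: (k=5,j=0): S=47.8080, (K−S)⁺=47.2420, hold=47.0234 ⇒ V=47.2420 exercise | (k=5,j=1): S=59.9008, (K−S)⁺=35.1492, hold=34.9306 ⇒ V=35.1492 exercise | (k=5,j=2): S=75.0525, (K−S)⁺=19.9975, hold=20.8173 ⇒ V=20.8173 continue | (k=5,j=3): S=94.0366, (K−S)⁺=1.0134, hold=8.3639 ⇒ V=8.3639 continue | (k=5,j=4): S=117.8228, (K−S)⁺=0.0000, hold=1.7253 ⇒ V=1.7253 continue | (k=5,j=5): S=147.6255, (K−S)⁺=0.0000, hold=0.0723 ⇒ V=0.0723 continue  boundary S*=59.9008
step 4: (k=4,j=0): S=53.5139, (K−S)⁺=41.5361, hold=41.3175 ⇒ V=41.5361 exercise | (k=4,j=1): S=67.0500, (K−S)⁺=28.0000, hold=28.1757 ⇒ V=28.1757 continue | (k=4,j=2): S=84.0100, (K−S)⁺=11.0400, hold=14.7801 ⇒ V=14.7801 continue | (k=4,j=3): S=105.2600, (K−S)⁺=0.0000, hold=5.1519 ⇒ V=5.1519 continue | (k=4,j=4): S=131.8850, (K−S)⁺=0.0000, hold=0.9263 ⇒ V=0.9263 continue  boundary S*=53.5139
step 3: (k=3,j=0): S=59.9008, (K−S)⁺=35.1492, hold=35.0151 ⇒ V=35.1492 exercise | (k=3,j=1): S=75.0525, (K−S)⁺=19.9975, hold=21.6685 ⇒ V=21.6685 continue | (k=3,j=2): S=94.0366, (K−S)⁺=1.0134, hold=10.1156 ⇒ V=10.1156 continue | (k=3,j=3): S=117.8228, (K−S)⁺=0.0000, hold=3.1078 ⇒ V=3.1078 continue  boundary S*=59.9008
step 2: (k=2,j=0): S=67.0500, (K−S)⁺=28.0000, hold=28.5850 ⇒ V=28.5850 continue | (k=2,j=1): S=84.0100, (K−S)⁺=11.0400, hold=16.0625 ⇒ V=16.0625 continue | (k=2,j=2): S=105.2600, (K−S)⁺=0.0000, hold=6.7221 ⇒ V=6.7221 continue  boundary S*=-
step 1: (k=1,j=0): S=75.0525, (K−S)⁺=19.9975, hold=22.4968 ⇒ V=22.4968 continue | (k=1,j=1): S=94.0366, (K−S)⁺=1.0134, hold=11.5334 ⇒ V=11.5334 continue  boundary S*=-
step 0: (k=0,j=0): S=84.0100, (K−S)⁺=11.0400, hold=17.1724 ⇒ V=17.1724 continue  boundary S*=-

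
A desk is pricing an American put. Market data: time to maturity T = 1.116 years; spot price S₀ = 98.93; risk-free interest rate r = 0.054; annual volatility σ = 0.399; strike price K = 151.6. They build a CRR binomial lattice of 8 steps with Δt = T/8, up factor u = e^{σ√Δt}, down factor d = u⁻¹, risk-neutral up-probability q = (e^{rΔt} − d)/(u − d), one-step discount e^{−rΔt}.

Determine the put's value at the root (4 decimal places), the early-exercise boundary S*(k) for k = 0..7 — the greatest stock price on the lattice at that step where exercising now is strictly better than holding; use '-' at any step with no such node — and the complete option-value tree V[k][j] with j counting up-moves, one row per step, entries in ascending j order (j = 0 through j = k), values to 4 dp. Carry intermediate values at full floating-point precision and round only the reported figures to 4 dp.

Δt=0.13950  u=1.16070  d=0.86155  q=0.48809  discount=0.99250
step 8 (expiry): payoffs max(K−S,0) = 121.5696 111.1421 97.0940 78.1678 52.6700 18.3185 0.0000 0.0000 0.0000
step 7: (k=7,j=0): S=34.8564, (K−S)⁺=116.7436, hold=115.6059 ⇒ V=116.7436 exercise | (k=7,j=1): S=46.9595, (K−S)⁺=104.6405, hold=103.5028 ⇒ V=104.6405 exercise | (k=7,j=2): S=63.2653, (K−S)⁺=88.3347, hold=87.1970 ⇒ V=88.3347 exercise | (k=7,j=3): S=85.2329, (K−S)⁺=66.3671, hold=65.2294 ⇒ V=66.3671 exercise | (k=7,j=4): S=114.8283, (K−S)⁺=36.7717, hold=35.6340 ⇒ V=36.7717 exercise | (k=7,j=5): S=154.7001, (K−S)⁺=0.0000, hold=9.3071 ⇒ V=9.3071 continue | (k=7,j=6): S=208.4166, (K−S)⁺=0.0000, hold=0.0000 ⇒ V=0.0000 continue | (k=7,j=7): S=280.7851, (K−S)⁺=0.0000, hold=0.0000 ⇒ V=0.0000 continue  boundary S*=114.8283
step 6: (k=6,j=0): S=40.4579, (K−S)⁺=111.1421, hold=110.0044 ⇒ V=111.1421 exercise | (k=6,j=1): S=54.5060, (K−S)⁺=97.0940, hold=95.9563 ⇒ V=97.0940 exercise | (k=6,j=2): S=73.4322, (K−S)⁺=78.1678, hold=77.0301 ⇒ V=78.1678 exercise | (k=6,j=3): S=98.9300, (K−S)⁺=52.6700, hold=51.5323 ⇒ V=52.6700 exercise | (k=6,j=4): S=133.2815, (K−S)⁺=18.3185, hold=23.1912 ⇒ V=23.1912 continue | (k=6,j=5): S=179.5608, (K−S)⁺=0.0000, hold=4.7287 ⇒ V=4.7287 continue | (k=6,j=6): S=241.9097, (K−S)⁺=0.0000, hold=0.0000 ⇒ V=0.0000 continue  boundary S*=98.9300
step 5: (k=5,j=0): S=46.9595, (K−S)⁺=104.6405, hold=103.5028 ⇒ V=104.6405 exercise | (k=5,j=1): S=63.2653, (K−S)⁺=88.3347, hold=87.1970 ⇒ V=88.3347 exercise | (k=5,j=2): S=85.2329, (K−S)⁺=66.3671, hold=65.2294 ⇒ V=66.3671 exercise | (k=5,j=3): S=114.8283, (K−S)⁺=36.7717, hold=37.9944 ⇒ V=37.9944 continue | (k=5,j=4): S=154.7001, (K−S)⁺=0.0000, hold=14.0734 ⇒ V=14.0734 continue | (k=5,j=5): S=208.4166, (K−S)⁺=0.0000, hold=2.4025 ⇒ V=2.4025 continue  boundary S*=85.2329
step 4: (k=4,j=0): S=54.5060, (K−S)⁺=97.0940, hold=95.9563 ⇒ V=97.0940 exercise | (k=4,j=1): S=73.4322, (K−S)⁺=78.1678, hold=77.0301 ⇒ V=78.1678 exercise | (k=4,j=2): S=98.9300, (K−S)⁺=52.6700, hold=52.1246 ⇒ V=52.6700 exercise | (k=4,j=3): S=133.2815, (K−S)⁺=18.3185, hold=26.1214 ⇒ V=26.1214 continue | (k=4,j=4): S=179.5608, (K−S)⁺=0.0000, hold=8.3141 ⇒ V=8.3141 continue  boundary S*=98.9300
step 3: (k=3,j=0): S=63.2653, (K−S)⁺=88.3347, hold=87.1970 ⇒ V=88.3347 exercise | (k=3,j=1): S=85.2329, (K−S)⁺=66.3671, hold=65.2294 ⇒ V=66.3671 exercise | (k=3,j=2): S=114.8283, (K−S)⁺=36.7717, hold=39.4139 ⇒ V=39.4139 continue | (k=3,j=3): S=154.7001, (K−S)⁺=0.0000, hold=17.2990 ⇒ V=17.2990 continue  boundary S*=85.2329
step 2: (k=2,j=0): S=73.4322, (K−S)⁺=78.1678, hold=77.0301 ⇒ V=78.1678 exercise | (k=2,j=1): S=98.9300, (K−S)⁺=52.6700, hold=52.8122 ⇒ V=52.8122 continue | (k=2,j=2): S=133.2815, (K−S)⁺=18.3185, hold=28.4051 ⇒ V=28.4051 continue  boundary S*=73.4322
step 1: (k=1,j=0): S=85.2329, (K−S)⁺=66.3671, hold=65.2983 ⇒ V=66.3671 exercise | (k=1,j=1): S=114.8283, (K−S)⁺=36.7717, hold=40.5924 ⇒ V=40.5924 continue  boundary S*=85.2329
step 0: (k=0,j=0): S=98.9300, (K−S)⁺=52.6700, hold=53.3831 ⇒ V=53.3831 continue  boundary S*=-

price = 53.3831
boundary = - 85.2329 73.4322 85.2329 98.9300 85.2329 98.9300 114.8283
tree:
53.3831
66.3671 40.5924
78.1678 52.8122 28.4051
88.3347 66.3671 39.4139 17.2990
97.0940 78.1678 52.6700 26.1214 8.3141
104.6405 88.3347 66.3671 37.9944 14.0734 2.4025
111.1421 97.0940 78.1678 52.6700 23.1912 4.7287 0.0000
116.7436 104.6405 88.3347 66.3671 36.7717 9.3071 0.0000 0.0000
121.5696 111.1421 97.0940 78.1678 52.6700 18.3185 0.0000 0.0000 0.0000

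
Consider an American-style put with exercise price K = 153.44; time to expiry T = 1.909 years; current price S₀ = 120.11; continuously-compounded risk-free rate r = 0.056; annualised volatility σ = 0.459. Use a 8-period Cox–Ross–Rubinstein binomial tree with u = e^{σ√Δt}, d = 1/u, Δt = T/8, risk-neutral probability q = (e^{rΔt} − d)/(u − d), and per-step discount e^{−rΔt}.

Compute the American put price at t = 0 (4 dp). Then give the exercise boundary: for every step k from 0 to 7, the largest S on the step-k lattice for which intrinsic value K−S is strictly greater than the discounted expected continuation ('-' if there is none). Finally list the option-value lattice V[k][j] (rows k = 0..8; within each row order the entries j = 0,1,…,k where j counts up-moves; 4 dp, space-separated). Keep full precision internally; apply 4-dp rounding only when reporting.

price = 46.0191
boundary = - - 76.7054 61.2984 76.7054 61.2984 76.7054 95.9848
tree:
46.0191
60.3110 31.4612
76.7346 43.7923 18.6663
92.1416 59.0275 28.1239 8.6981
104.4539 76.7346 41.0477 14.5764 2.4199
114.2932 92.1416 57.5625 23.8810 4.6619 0.0000
122.1562 104.4539 76.7346 37.9150 8.9809 0.0000 0.0000
128.4399 114.2932 92.1416 57.4552 17.3012 0.0000 0.0000 0.0000
133.4614 122.1562 104.4539 76.7346 33.3300 0.0000 0.0000 0.0000 0.0000

Δt=0.23863, u=1.25134, d=0.79914, q=0.47393, disc=e^(-rΔt)=0.98673
k=8 terminal: V=max(K-S,0) → 133.4614 122.1562 104.4539 76.7346 33.3300 0.0000 0.0000 0.0000 0.0000
k=7: j=0 S=25.0001 intr=128.4399 cont=126.4031 V=128.4399[EX]; j=1 S=39.1468 intr=114.2932 cont=112.2565 V=114.2932[EX]; j=2 S=61.2984 intr=92.1416 cont=90.1048 V=92.1416[EX]; j=3 S=95.9848 intr=57.4552 cont=55.4184 V=57.4552[EX]; j=4 S=150.2989 intr=3.1411 cont=17.3012 V=17.3012[hold]; j=5 S=235.3473 intr=0.0000 cont=0.0000 V=0.0000[hold]; j=6 S=368.5213 intr=0.0000 cont=0.0000 V=0.0000[hold]; j=7 S=577.0533 intr=0.0000 cont=0.0000 V=0.0000[hold]  S*(7)=95.9848
k=6: j=0 S=31.2838 intr=122.1562 cont=120.1195 V=122.1562[EX]; j=1 S=48.9861 intr=104.4539 cont=102.4172 V=104.4539[EX]; j=2 S=76.7054 intr=76.7346 cont=74.6978 V=76.7346[EX]; j=3 S=120.1100 intr=33.3300 cont=37.9150 V=37.9150[hold]; j=4 S=188.0756 intr=0.0000 cont=8.9809 V=8.9809[hold]; j=5 S=294.5004 intr=0.0000 cont=0.0000 V=0.0000[hold]; j=6 S=461.1469 intr=0.0000 cont=0.0000 V=0.0000[hold]  S*(6)=76.7054
k=5: j=0 S=39.1468 intr=114.2932 cont=112.2565 V=114.2932[EX]; j=1 S=61.2984 intr=92.1416 cont=90.1048 V=92.1416[EX]; j=2 S=95.9848 intr=57.4552 cont=57.5625 V=57.5625[hold]; j=3 S=150.2989 intr=3.1411 cont=23.8810 V=23.8810[hold]; j=4 S=235.3473 intr=0.0000 cont=4.6619 V=4.6619[hold]; j=5 S=368.5213 intr=0.0000 cont=0.0000 V=0.0000[hold]  S*(5)=61.2984
k=4: j=0 S=48.9861 intr=104.4539 cont=102.4172 V=104.4539[EX]; j=1 S=76.7054 intr=76.7346 cont=74.7480 V=76.7346[EX]; j=2 S=120.1100 intr=33.3300 cont=41.0477 V=41.0477[hold]; j=3 S=188.0756 intr=0.0000 cont=14.5764 V=14.5764[hold]; j=4 S=294.5004 intr=0.0000 cont=2.4199 V=2.4199[hold]  S*(4)=76.7054
k=3: j=0 S=61.2984 intr=92.1416 cont=90.1048 V=92.1416[EX]; j=1 S=95.9848 intr=57.4552 cont=59.0275 V=59.0275[hold]; j=2 S=150.2989 intr=3.1411 cont=28.1239 V=28.1239[hold]; j=3 S=235.3473 intr=0.0000 cont=8.6981 V=8.6981[hold]  S*(3)=61.2984
k=2: j=0 S=76.7054 intr=76.7346 cont=75.4331 V=76.7346[EX]; j=1 S=120.1100 intr=33.3300 cont=43.7923 V=43.7923[hold]; j=2 S=188.0756 intr=0.0000 cont=18.6663 V=18.6663[hold]  S*(2)=76.7054
k=1: j=0 S=95.9848 intr=57.4552 cont=60.3110 V=60.3110[hold]; j=1 S=150.2989 intr=3.1411 cont=31.4612 V=31.4612[hold]  S*(1)=-
k=0: j=0 S=120.1100 intr=33.3300 cont=46.0191 V=46.0191[hold]  S*(0)=-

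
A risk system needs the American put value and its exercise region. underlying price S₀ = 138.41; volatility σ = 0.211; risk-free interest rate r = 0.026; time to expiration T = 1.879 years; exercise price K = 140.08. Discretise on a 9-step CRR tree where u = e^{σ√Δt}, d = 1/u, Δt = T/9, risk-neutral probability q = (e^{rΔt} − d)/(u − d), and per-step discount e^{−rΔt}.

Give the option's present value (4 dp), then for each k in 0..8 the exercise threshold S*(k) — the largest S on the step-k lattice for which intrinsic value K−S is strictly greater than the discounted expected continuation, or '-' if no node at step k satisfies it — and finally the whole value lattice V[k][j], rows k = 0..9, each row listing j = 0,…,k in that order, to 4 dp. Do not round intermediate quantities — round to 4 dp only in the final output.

params: Δt=0.20878 u=1.10121 d=0.90809 q=0.50410 e^(-rΔt)=0.99459
t_9 payoffs: 81.9591 69.5988 54.6098 36.4332 14.3911 0.0000 0.0000 0.0000 0.0000 0.0000
t_8: node(8,0) S=64.0034 payoff=76.0766 vs cont=75.3183 → 76.0766 [stop]  node(8,1) S=77.6147 payoff=62.4653 vs cont=61.7070 → 62.4653 [stop]  node(8,2) S=94.1207 payoff=45.9593 vs cont=45.2010 → 45.9593 [stop]  node(8,3) S=114.1370 payoff=25.9430 vs cont=25.1847 → 25.9430 [stop]  node(8,4) S=138.4100 payoff=1.6700 vs cont=7.0979 → 7.0979 [wait]  node(8,5) S=167.8451 payoff=0.0000 vs cont=0.0000 → 0.0000 [wait]  node(8,6) S=203.5400 payoff=0.0000 vs cont=0.0000 → 0.0000 [wait]  node(8,7) S=246.8260 payoff=0.0000 vs cont=0.0000 → 0.0000 [wait]  node(8,8) S=299.3175 payoff=0.0000 vs cont=0.0000 → 0.0000 [wait]  ⇒ S*(8)=114.1370
t_7: node(7,0) S=70.4812 payoff=69.5988 vs cont=68.8404 → 69.5988 [stop]  node(7,1) S=85.4702 payoff=54.6098 vs cont=53.8515 → 54.6098 [stop]  node(7,2) S=103.6468 payoff=36.4332 vs cont=35.6749 → 36.4332 [stop]  node(7,3) S=125.6889 payoff=14.3911 vs cont=16.3542 → 16.3542 [wait]  node(7,4) S=152.4186 payoff=0.0000 vs cont=3.5008 → 3.5008 [wait]  node(7,5) S=184.8329 payoff=0.0000 vs cont=0.0000 → 0.0000 [wait]  node(7,6) S=224.1405 payoff=0.0000 vs cont=0.0000 → 0.0000 [wait]  node(7,7) S=271.8075 payoff=0.0000 vs cont=0.0000 → 0.0000 [wait]  ⇒ S*(7)=103.6468
t_6: node(6,0) S=77.6147 payoff=62.4653 vs cont=61.7070 → 62.4653 [stop]  node(6,1) S=94.1207 payoff=45.9593 vs cont=45.2010 → 45.9593 [stop]  node(6,2) S=114.1370 payoff=25.9430 vs cont=26.1689 → 26.1689 [wait]  node(6,3) S=138.4100 payoff=1.6700 vs cont=9.8213 → 9.8213 [wait]  node(6,4) S=167.8451 payoff=0.0000 vs cont=1.7266 → 1.7266 [wait]  node(6,5) S=203.5400 payoff=0.0000 vs cont=0.0000 → 0.0000 [wait]  node(6,6) S=246.8260 payoff=0.0000 vs cont=0.0000 → 0.0000 [wait]  ⇒ S*(6)=94.1207
t_5: node(5,0) S=85.4702 payoff=54.6098 vs cont=53.8515 → 54.6098 [stop]  node(5,1) S=103.6468 payoff=36.4332 vs cont=35.7882 → 36.4332 [stop]  node(5,2) S=125.6889 payoff=14.3911 vs cont=17.8310 → 17.8310 [wait]  node(5,3) S=152.4186 payoff=0.0000 vs cont=5.7097 → 5.7097 [wait]  node(5,4) S=184.8329 payoff=0.0000 vs cont=0.8516 → 0.8516 [wait]  node(5,5) S=224.1405 payoff=0.0000 vs cont=0.0000 → 0.0000 [wait]  ⇒ S*(5)=103.6468
t_4: node(4,0) S=94.1207 payoff=45.9593 vs cont=45.2010 → 45.9593 [stop]  node(4,1) S=114.1370 payoff=25.9430 vs cont=26.9094 → 26.9094 [wait]  node(4,2) S=138.4100 payoff=1.6700 vs cont=11.6572 → 11.6572 [wait]  node(4,3) S=167.8451 payoff=0.0000 vs cont=3.2431 → 3.2431 [wait]  node(4,4) S=203.5400 payoff=0.0000 vs cont=0.4200 → 0.4200 [wait]  ⇒ S*(4)=94.1207
t_3: node(3,0) S=103.6468 payoff=36.4332 vs cont=36.1594 → 36.4332 [stop]  node(3,1) S=125.6889 payoff=14.3911 vs cont=19.1167 → 19.1167 [wait]  node(3,2) S=152.4186 payoff=0.0000 vs cont=7.3755 → 7.3755 [wait]  node(3,3) S=184.8329 payoff=0.0000 vs cont=1.8101 → 1.8101 [wait]  ⇒ S*(3)=103.6468
t_2: node(2,0) S=114.1370 payoff=25.9430 vs cont=27.5540 → 27.5540 [wait]  node(2,1) S=138.4100 payoff=1.6700 vs cont=13.1265 → 13.1265 [wait]  node(2,2) S=167.8451 payoff=0.0000 vs cont=4.5453 → 4.5453 [wait]  ⇒ S*(2)=-
t_1: node(1,0) S=125.6889 payoff=14.3911 vs cont=20.1713 → 20.1713 [wait]  node(1,1) S=152.4186 payoff=0.0000 vs cont=8.7531 → 8.7531 [wait]  ⇒ S*(1)=-
t_0: node(0,0) S=138.4100 payoff=1.6700 vs cont=14.3373 → 14.3373 [wait]  ⇒ S*(0)=-

price = 14.3373
boundary = - - - 103.6468 94.1207 103.6468 94.1207 103.6468 114.1370
tree:
14.3373
20.1713 8.7531
27.5540 13.1265 4.5453
36.4332 19.1167 7.3755 1.8101
45.9593 26.9094 11.6572 3.2431 0.4200
54.6098 36.4332 17.8310 5.7097 0.8516 0.0000
62.4653 45.9593 26.1689 9.8213 1.7266 0.0000 0.0000
69.5988 54.6098 36.4332 16.3542 3.5008 0.0000 0.0000 0.0000
76.0766 62.4653 45.9593 25.9430 7.0979 0.0000 0.0000 0.0000 0.0000
81.9591 69.5988 54.6098 36.4332 14.3911 0.0000 0.0000 0.0000 0.0000 0.0000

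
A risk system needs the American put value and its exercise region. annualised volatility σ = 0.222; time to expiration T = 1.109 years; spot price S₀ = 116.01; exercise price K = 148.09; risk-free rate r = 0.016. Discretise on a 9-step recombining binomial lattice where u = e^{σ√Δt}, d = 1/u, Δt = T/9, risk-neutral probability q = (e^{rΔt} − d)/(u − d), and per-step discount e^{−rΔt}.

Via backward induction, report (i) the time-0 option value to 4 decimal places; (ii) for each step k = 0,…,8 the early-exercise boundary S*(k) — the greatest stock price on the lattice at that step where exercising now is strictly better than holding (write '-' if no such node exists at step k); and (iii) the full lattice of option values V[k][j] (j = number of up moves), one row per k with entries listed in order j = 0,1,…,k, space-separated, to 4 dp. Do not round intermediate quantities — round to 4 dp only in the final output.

price = 33.0554
boundary = - 107.3128 99.2676 107.3128 99.2676 107.3128 116.0100 125.4121 135.5762
tree:
33.0554
40.7772 25.2522
48.8224 32.6222 17.7793
56.2645 40.7772 24.3721 11.0752
63.1486 48.8224 32.1922 16.4331 5.6135
69.5166 56.2645 40.7772 23.4985 9.2380 1.9111
75.4072 63.1486 48.8224 32.0800 14.7736 3.5861 0.1975
80.8562 69.5166 56.2645 40.7772 22.6779 6.7097 0.3904 0.0000
85.8967 75.4072 63.1486 48.8224 32.0800 12.5138 0.7719 0.0000 0.0000
90.5593 80.8562 69.5166 56.2645 40.7772 22.6779 1.5260 0.0000 0.0000 0.0000

Δt=0.12322  u=1.08105  d=0.92503  q=0.49318  discount=0.99803
step 9 (expiry): payoffs max(K−S,0) = 90.5593 80.8562 69.5166 56.2645 40.7772 22.6779 1.5260 0.0000 0.0000 0.0000
step 8: (k=8,j=0): S=62.1933, (K−S)⁺=85.8967, hold=85.6051 ⇒ V=85.8967 exercise | (k=8,j=1): S=72.6828, (K−S)⁺=75.4072, hold=75.1156 ⇒ V=75.4072 exercise | (k=8,j=2): S=84.9414, (K−S)⁺=63.1486, hold=62.8569 ⇒ V=63.1486 exercise | (k=8,j=3): S=99.2676, (K−S)⁺=48.8224, hold=48.5307 ⇒ V=48.8224 exercise | (k=8,j=4): S=116.0100, (K−S)⁺=32.0800, hold=31.7883 ⇒ V=32.0800 exercise | (k=8,j=5): S=135.5762, (K−S)⁺=12.5138, hold=12.2221 ⇒ V=12.5138 exercise | (k=8,j=6): S=158.4424, (K−S)⁺=0.0000, hold=0.7719 ⇒ V=0.7719 continue | (k=8,j=7): S=185.1652, (K−S)⁺=0.0000, hold=0.0000 ⇒ V=0.0000 continue | (k=8,j=8): S=216.3951, (K−S)⁺=0.0000, hold=0.0000 ⇒ V=0.0000 continue  boundary S*=135.5762
step 7: (k=7,j=0): S=67.2338, (K−S)⁺=80.8562, hold=80.5646 ⇒ V=80.8562 exercise | (k=7,j=1): S=78.5734, (K−S)⁺=69.5166, hold=69.2249 ⇒ V=69.5166 exercise | (k=7,j=2): S=91.8255, (K−S)⁺=56.2645, hold=55.9728 ⇒ V=56.2645 exercise | (k=7,j=3): S=107.3128, (K−S)⁺=40.7772, hold=40.4855 ⇒ V=40.7772 exercise | (k=7,j=4): S=125.4121, (K−S)⁺=22.6779, hold=22.3862 ⇒ V=22.6779 exercise | (k=7,j=5): S=146.5640, (K−S)⁺=1.5260, hold=6.7097 ⇒ V=6.7097 continue | (k=7,j=6): S=171.2835, (K−S)⁺=0.0000, hold=0.3904 ⇒ V=0.3904 continue | (k=7,j=7): S=200.1721, (K−S)⁺=0.0000, hold=0.0000 ⇒ V=0.0000 continue  boundary S*=125.4121
step 6: (k=6,j=0): S=72.6828, (K−S)⁺=75.4072, hold=75.1156 ⇒ V=75.4072 exercise | (k=6,j=1): S=84.9414, (K−S)⁺=63.1486, hold=62.8569 ⇒ V=63.1486 exercise | (k=6,j=2): S=99.2676, (K−S)⁺=48.8224, hold=48.5307 ⇒ V=48.8224 exercise | (k=6,j=3): S=116.0100, (K−S)⁺=32.0800, hold=31.7883 ⇒ V=32.0800 exercise | (k=6,j=4): S=135.5762, (K−S)⁺=12.5138, hold=14.7736 ⇒ V=14.7736 continue | (k=6,j=5): S=158.4424, (K−S)⁺=0.0000, hold=3.5861 ⇒ V=3.5861 continue | (k=6,j=6): S=185.1652, (K−S)⁺=0.0000, hold=0.1975 ⇒ V=0.1975 continue  boundary S*=116.0100
step 5: (k=5,j=0): S=78.5734, (K−S)⁺=69.5166, hold=69.2249 ⇒ V=69.5166 exercise | (k=5,j=1): S=91.8255, (K−S)⁺=56.2645, hold=55.9728 ⇒ V=56.2645 exercise | (k=5,j=2): S=107.3128, (K−S)⁺=40.7772, hold=40.4855 ⇒ V=40.7772 exercise | (k=5,j=3): S=125.4121, (K−S)⁺=22.6779, hold=23.4985 ⇒ V=23.4985 continue | (k=5,j=4): S=146.5640, (K−S)⁺=1.5260, hold=9.2380 ⇒ V=9.2380 continue | (k=5,j=5): S=171.2835, (K−S)⁺=0.0000, hold=1.9111 ⇒ V=1.9111 continue  boundary S*=107.3128
step 4: (k=4,j=0): S=84.9414, (K−S)⁺=63.1486, hold=62.8569 ⇒ V=63.1486 exercise | (k=4,j=1): S=99.2676, (K−S)⁺=48.8224, hold=48.5307 ⇒ V=48.8224 exercise | (k=4,j=2): S=116.0100, (K−S)⁺=32.0800, hold=32.1922 ⇒ V=32.1922 continue | (k=4,j=3): S=135.5762, (K−S)⁺=12.5138, hold=16.4331 ⇒ V=16.4331 continue | (k=4,j=4): S=158.4424, (K−S)⁺=0.0000, hold=5.6135 ⇒ V=5.6135 continue  boundary S*=99.2676
step 3: (k=3,j=0): S=91.8255, (K−S)⁺=56.2645, hold=55.9728 ⇒ V=56.2645 exercise | (k=3,j=1): S=107.3128, (K−S)⁺=40.7772, hold=40.5408 ⇒ V=40.7772 exercise | (k=3,j=2): S=125.4121, (K−S)⁺=22.6779, hold=24.3721 ⇒ V=24.3721 continue | (k=3,j=3): S=146.5640, (K−S)⁺=1.5260, hold=11.0752 ⇒ V=11.0752 continue  boundary S*=107.3128
step 2: (k=2,j=0): S=99.2676, (K−S)⁺=48.8224, hold=48.5307 ⇒ V=48.8224 exercise | (k=2,j=1): S=116.0100, (K−S)⁺=32.0800, hold=32.6222 ⇒ V=32.6222 continue | (k=2,j=2): S=135.5762, (K−S)⁺=12.5138, hold=17.7793 ⇒ V=17.7793 continue  boundary S*=99.2676
step 1: (k=1,j=0): S=107.3128, (K−S)⁺=40.7772, hold=40.7524 ⇒ V=40.7772 exercise | (k=1,j=1): S=125.4121, (K−S)⁺=22.6779, hold=25.2522 ⇒ V=25.2522 continue  boundary S*=107.3128
step 0: (k=0,j=0): S=116.0100, (K−S)⁺=32.0800, hold=33.0554 ⇒ V=33.0554 continue  boundary S*=-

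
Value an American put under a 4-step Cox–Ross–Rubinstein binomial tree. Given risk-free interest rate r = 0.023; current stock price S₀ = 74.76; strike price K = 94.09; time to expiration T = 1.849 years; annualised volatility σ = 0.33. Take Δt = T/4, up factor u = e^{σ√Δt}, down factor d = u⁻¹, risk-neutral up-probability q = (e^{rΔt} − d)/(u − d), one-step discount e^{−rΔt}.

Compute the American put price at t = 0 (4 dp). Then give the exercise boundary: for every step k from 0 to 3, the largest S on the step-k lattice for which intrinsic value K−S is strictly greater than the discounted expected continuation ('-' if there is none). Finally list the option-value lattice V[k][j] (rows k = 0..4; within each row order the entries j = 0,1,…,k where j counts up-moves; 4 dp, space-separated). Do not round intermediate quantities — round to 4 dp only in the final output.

price = 25.1197
boundary = - - 47.7298 59.7351
tree:
25.1197
34.9671 14.4890
46.3602 22.8027 5.3605
55.9527 34.3549 10.1793 0.0000
63.6174 46.3602 19.3300 0.0000 0.0000

params: Δt=0.46225 u=1.25153 d=0.79902 q=0.46776 e^(-rΔt)=0.98942
t_4 payoffs: 63.6174 46.3602 19.3300 0.0000 0.0000
t_3: node(3,0) S=38.1373 payoff=55.9527 vs cont=54.9577 → 55.9527 [stop]  node(3,1) S=59.7351 payoff=34.3549 vs cont=33.3599 → 34.3549 [stop]  node(3,2) S=93.5641 payoff=0.5259 vs cont=10.1793 → 10.1793 [wait]  node(3,3) S=146.5510 payoff=0.0000 vs cont=0.0000 → 0.0000 [wait]  ⇒ S*(3)=59.7351
t_2: node(2,0) S=47.7298 payoff=46.3602 vs cont=45.3652 → 46.3602 [stop]  node(2,1) S=74.7600 payoff=19.3300 vs cont=22.8027 → 22.8027 [wait]  node(2,2) S=117.0979 payoff=0.0000 vs cont=5.3605 → 5.3605 [wait]  ⇒ S*(2)=47.7298
t_1: node(1,0) S=59.7351 payoff=34.3549 vs cont=34.9671 → 34.9671 [wait]  node(1,1) S=93.5641 payoff=0.5259 vs cont=14.4890 → 14.4890 [wait]  ⇒ S*(1)=-
t_0: node(0,0) S=74.7600 payoff=19.3300 vs cont=25.1197 → 25.1197 [wait]  ⇒ S*(0)=-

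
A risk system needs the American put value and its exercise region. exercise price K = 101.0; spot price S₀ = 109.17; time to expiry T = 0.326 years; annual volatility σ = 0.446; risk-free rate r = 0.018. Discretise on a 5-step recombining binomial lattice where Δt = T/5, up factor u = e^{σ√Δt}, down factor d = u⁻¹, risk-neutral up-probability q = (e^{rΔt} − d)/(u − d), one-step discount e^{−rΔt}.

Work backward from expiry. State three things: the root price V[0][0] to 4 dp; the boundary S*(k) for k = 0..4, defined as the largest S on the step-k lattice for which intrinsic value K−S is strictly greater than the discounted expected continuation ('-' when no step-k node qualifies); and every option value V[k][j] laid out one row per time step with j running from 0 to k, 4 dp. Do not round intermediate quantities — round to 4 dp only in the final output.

price = 6.9096
boundary = - - - 77.5760 86.9332
tree:
6.9096
10.7244 2.7390
16.1685 4.7746 0.5113
23.4240 8.2436 0.9783 0.0000
31.7741 14.0668 1.8716 0.0000 0.0000
39.2254 23.4240 3.5808 0.0000 0.0000 0.0000

Δt=0.06520  u=1.12062  d=0.89236  q=0.47670  discount=0.99883
step 5 (expiry): payoffs max(K−S,0) = 39.2254 23.4240 3.5808 0.0000 0.0000 0.0000
step 4: (k=4,j=0): S=69.2259, (K−S)⁺=31.7741, hold=31.6557 ⇒ V=31.7741 exercise | (k=4,j=1): S=86.9332, (K−S)⁺=14.0668, hold=13.9483 ⇒ V=14.0668 exercise | (k=4,j=2): S=109.1700, (K−S)⁺=0.0000, hold=1.8716 ⇒ V=1.8716 continue | (k=4,j=3): S=137.0947, (K−S)⁺=0.0000, hold=0.0000 ⇒ V=0.0000 continue | (k=4,j=4): S=172.1624, (K−S)⁺=0.0000, hold=0.0000 ⇒ V=0.0000 continue  boundary S*=86.9332
step 3: (k=3,j=0): S=77.5760, (K−S)⁺=23.4240, hold=23.3056 ⇒ V=23.4240 exercise | (k=3,j=1): S=97.4192, (K−S)⁺=3.5808, hold=8.2436 ⇒ V=8.2436 continue | (k=3,j=2): S=122.3382, (K−S)⁺=0.0000, hold=0.9783 ⇒ V=0.9783 continue | (k=3,j=3): S=153.6312, (K−S)⁺=0.0000, hold=0.0000 ⇒ V=0.0000 continue  boundary S*=77.5760
step 2: (k=2,j=0): S=86.9332, (K−S)⁺=14.0668, hold=16.1685 ⇒ V=16.1685 continue | (k=2,j=1): S=109.1700, (K−S)⁺=0.0000, hold=4.7746 ⇒ V=4.7746 continue | (k=2,j=2): S=137.0947, (K−S)⁺=0.0000, hold=0.5113 ⇒ V=0.5113 continue  boundary S*=-
step 1: (k=1,j=0): S=97.4192, (K−S)⁺=3.5808, hold=10.7244 ⇒ V=10.7244 continue | (k=1,j=1): S=122.3382, (K−S)⁺=0.0000, hold=2.7390 ⇒ V=2.7390 continue  boundary S*=-
step 0: (k=0,j=0): S=109.1700, (K−S)⁺=0.0000, hold=6.9096 ⇒ V=6.9096 continue  boundary S*=-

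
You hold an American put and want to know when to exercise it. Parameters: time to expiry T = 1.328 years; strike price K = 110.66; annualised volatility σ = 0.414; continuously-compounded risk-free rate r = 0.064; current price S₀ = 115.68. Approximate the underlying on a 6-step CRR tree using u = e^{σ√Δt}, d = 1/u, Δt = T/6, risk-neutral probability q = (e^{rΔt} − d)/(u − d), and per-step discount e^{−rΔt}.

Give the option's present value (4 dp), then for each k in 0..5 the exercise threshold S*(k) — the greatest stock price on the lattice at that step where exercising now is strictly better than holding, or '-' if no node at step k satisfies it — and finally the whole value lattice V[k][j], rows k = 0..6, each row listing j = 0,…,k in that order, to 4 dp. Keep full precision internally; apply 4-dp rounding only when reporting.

Δt=0.22133  u=1.21503  d=0.82302  q=0.48785  discount=0.98593
step 6 (expiry): payoffs max(K−S,0) = 74.7073 57.5829 32.3021 0.0000 0.0000 0.0000 0.0000
step 5: (k=5,j=0): S=43.6837, (K−S)⁺=66.9763, hold=65.4199 ⇒ V=66.9763 exercise | (k=5,j=1): S=64.4903, (K−S)⁺=46.1697, hold=44.6132 ⇒ V=46.1697 exercise | (k=5,j=2): S=95.2073, (K−S)⁺=15.4527, hold=16.3108 ⇒ V=16.3108 continue | (k=5,j=3): S=140.5550, (K−S)⁺=0.0000, hold=0.0000 ⇒ V=0.0000 continue | (k=5,j=4): S=207.5018, (K−S)⁺=0.0000, hold=0.0000 ⇒ V=0.0000 continue | (k=5,j=5): S=306.3357, (K−S)⁺=0.0000, hold=0.0000 ⇒ V=0.0000 continue  boundary S*=64.4903
step 4: (k=4,j=0): S=53.0771, (K−S)⁺=57.5829, hold=56.0265 ⇒ V=57.5829 exercise | (k=4,j=1): S=78.3579, (K−S)⁺=32.3021, hold=31.1584 ⇒ V=32.3021 exercise | (k=4,j=2): S=115.6800, (K−S)⁺=0.0000, hold=8.2360 ⇒ V=8.2360 continue | (k=4,j=3): S=170.7788, (K−S)⁺=0.0000, hold=0.0000 ⇒ V=0.0000 continue | (k=4,j=4): S=252.1214, (K−S)⁺=0.0000, hold=0.0000 ⇒ V=0.0000 continue  boundary S*=78.3579
step 3: (k=3,j=0): S=64.4903, (K−S)⁺=46.1697, hold=44.6132 ⇒ V=46.1697 exercise | (k=3,j=1): S=95.2073, (K−S)⁺=15.4527, hold=20.2722 ⇒ V=20.2722 continue | (k=3,j=2): S=140.5550, (K−S)⁺=0.0000, hold=4.1587 ⇒ V=4.1587 continue | (k=3,j=3): S=207.5018, (K−S)⁺=0.0000, hold=0.0000 ⇒ V=0.0000 continue  boundary S*=64.4903
step 2: (k=2,j=0): S=78.3579, (K−S)⁺=32.3021, hold=33.0638 ⇒ V=33.0638 continue | (k=2,j=1): S=115.6800, (K−S)⁺=0.0000, hold=12.2366 ⇒ V=12.2366 continue | (k=2,j=2): S=170.7788, (K−S)⁺=0.0000, hold=2.0999 ⇒ V=2.0999 continue  boundary S*=-
step 1: (k=1,j=0): S=95.2073, (K−S)⁺=15.4527, hold=22.5811 ⇒ V=22.5811 continue | (k=1,j=1): S=140.5550, (K−S)⁺=0.0000, hold=7.1888 ⇒ V=7.1888 continue  boundary S*=-
step 0: (k=0,j=0): S=115.6800, (K−S)⁺=0.0000, hold=14.8599 ⇒ V=14.8599 continue  boundary S*=-

price = 14.8599
boundary = - - - 64.4903 78.3579 64.4903
tree:
14.8599
22.5811 7.1888
33.0638 12.2366 2.0999
46.1697 20.2722 4.1587 0.0000
57.5829 32.3021 8.2360 0.0000 0.0000
66.9763 46.1697 16.3108 0.0000 0.0000 0.0000
74.7073 57.5829 32.3021 0.0000 0.0000 0.0000 0.0000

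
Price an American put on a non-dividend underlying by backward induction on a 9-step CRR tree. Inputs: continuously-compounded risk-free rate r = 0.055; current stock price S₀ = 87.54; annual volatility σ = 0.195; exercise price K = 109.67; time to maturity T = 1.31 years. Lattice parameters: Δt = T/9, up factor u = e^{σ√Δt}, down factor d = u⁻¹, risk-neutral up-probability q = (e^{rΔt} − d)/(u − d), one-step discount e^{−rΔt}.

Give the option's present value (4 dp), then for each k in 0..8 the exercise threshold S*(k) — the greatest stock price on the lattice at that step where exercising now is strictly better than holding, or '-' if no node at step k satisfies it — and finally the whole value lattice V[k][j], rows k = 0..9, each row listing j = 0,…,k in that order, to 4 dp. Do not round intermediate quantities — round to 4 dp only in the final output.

Δt=0.14556  u=1.07723  d=0.92830  q=0.53538  discount=0.99203
step 9 (expiry): payoffs max(K−S,0) = 64.8555 57.6658 49.3227 39.6411 28.4063 15.3690 0.2402 0.0000 0.0000 0.0000
step 8: (k=8,j=0): S=48.2757, (K−S)⁺=61.3943, hold=60.5198 ⇒ V=61.3943 exercise | (k=8,j=1): S=56.0207, (K−S)⁺=53.6493, hold=52.7749 ⇒ V=53.6493 exercise | (k=8,j=2): S=65.0081, (K−S)⁺=44.6619, hold=43.7874 ⇒ V=44.6619 exercise | (k=8,j=3): S=75.4375, (K−S)⁺=34.2325, hold=33.3581 ⇒ V=34.2325 exercise | (k=8,j=4): S=87.5400, (K−S)⁺=22.1300, hold=21.2555 ⇒ V=22.1300 exercise | (k=8,j=5): S=101.5842, (K−S)⁺=8.0858, hold=7.2114 ⇒ V=8.0858 exercise | (k=8,j=6): S=117.8814, (K−S)⁺=0.0000, hold=0.1107 ⇒ V=0.1107 continue | (k=8,j=7): S=136.7933, (K−S)⁺=0.0000, hold=0.0000 ⇒ V=0.0000 continue | (k=8,j=8): S=158.7393, (K−S)⁺=0.0000, hold=0.0000 ⇒ V=0.0000 continue  boundary S*=101.5842
step 7: (k=7,j=0): S=52.0042, (K−S)⁺=57.6658, hold=56.7913 ⇒ V=57.6658 exercise | (k=7,j=1): S=60.3473, (K−S)⁺=49.3227, hold=48.4482 ⇒ V=49.3227 exercise | (k=7,j=2): S=70.0289, (K−S)⁺=39.6411, hold=38.7666 ⇒ V=39.6411 exercise | (k=7,j=3): S=81.2637, (K−S)⁺=28.4063, hold=27.5318 ⇒ V=28.4063 exercise | (k=7,j=4): S=94.3010, (K−S)⁺=15.3690, hold=14.4945 ⇒ V=15.3690 exercise | (k=7,j=5): S=109.4298, (K−S)⁺=0.2402, hold=3.7857 ⇒ V=3.7857 continue | (k=7,j=6): S=126.9858, (K−S)⁺=0.0000, hold=0.0510 ⇒ V=0.0510 continue | (k=7,j=7): S=147.3583, (K−S)⁺=0.0000, hold=0.0000 ⇒ V=0.0000 continue  boundary S*=94.3010
step 6: (k=6,j=0): S=56.0207, (K−S)⁺=53.6493, hold=52.7749 ⇒ V=53.6493 exercise | (k=6,j=1): S=65.0081, (K−S)⁺=44.6619, hold=43.7874 ⇒ V=44.6619 exercise | (k=6,j=2): S=75.4375, (K−S)⁺=34.2325, hold=33.3581 ⇒ V=34.2325 exercise | (k=6,j=3): S=87.5400, (K−S)⁺=22.1300, hold=21.2555 ⇒ V=22.1300 exercise | (k=6,j=4): S=101.5842, (K−S)⁺=8.0858, hold=9.0944 ⇒ V=9.0944 continue | (k=6,j=5): S=117.8814, (K−S)⁺=0.0000, hold=1.7720 ⇒ V=1.7720 continue | (k=6,j=6): S=136.7933, (K−S)⁺=0.0000, hold=0.0235 ⇒ V=0.0235 continue  boundary S*=87.5400
step 5: (k=5,j=0): S=60.3473, (K−S)⁺=49.3227, hold=48.4482 ⇒ V=49.3227 exercise | (k=5,j=1): S=70.0289, (K−S)⁺=39.6411, hold=38.7666 ⇒ V=39.6411 exercise | (k=5,j=2): S=81.2637, (K−S)⁺=28.4063, hold=27.5318 ⇒ V=28.4063 exercise | (k=5,j=3): S=94.3010, (K−S)⁺=15.3690, hold=15.0302 ⇒ V=15.3690 exercise | (k=5,j=4): S=109.4298, (K−S)⁺=0.2402, hold=5.1329 ⇒ V=5.1329 continue | (k=5,j=5): S=126.9858, (K−S)⁺=0.0000, hold=0.8292 ⇒ V=0.8292 continue  boundary S*=94.3010
step 4: (k=4,j=0): S=65.0081, (K−S)⁺=44.6619, hold=43.7874 ⇒ V=44.6619 exercise | (k=4,j=1): S=75.4375, (K−S)⁺=34.2325, hold=33.3581 ⇒ V=34.2325 exercise | (k=4,j=2): S=87.5400, (K−S)⁺=22.1300, hold=21.2555 ⇒ V=22.1300 exercise | (k=4,j=3): S=101.5842, (K−S)⁺=8.0858, hold=9.8099 ⇒ V=9.8099 continue | (k=4,j=4): S=117.8814, (K−S)⁺=0.0000, hold=2.8062 ⇒ V=2.8062 continue  boundary S*=87.5400
step 3: (k=3,j=0): S=70.0289, (K−S)⁺=39.6411, hold=38.7666 ⇒ V=39.6411 exercise | (k=3,j=1): S=81.2637, (K−S)⁺=28.4063, hold=27.5318 ⇒ V=28.4063 exercise | (k=3,j=2): S=94.3010, (K−S)⁺=15.3690, hold=15.4102 ⇒ V=15.4102 continue | (k=3,j=3): S=109.4298, (K−S)⁺=0.2402, hold=6.0120 ⇒ V=6.0120 continue  boundary S*=81.2637
step 2: (k=2,j=0): S=75.4375, (K−S)⁺=34.2325, hold=33.3581 ⇒ V=34.2325 exercise | (k=2,j=1): S=87.5400, (K−S)⁺=22.1300, hold=21.2774 ⇒ V=22.1300 exercise | (k=2,j=2): S=101.5842, (K−S)⁺=8.0858, hold=10.2958 ⇒ V=10.2958 continue  boundary S*=87.5400
step 1: (k=1,j=0): S=81.2637, (K−S)⁺=28.4063, hold=27.5318 ⇒ V=28.4063 exercise | (k=1,j=1): S=94.3010, (K−S)⁺=15.3690, hold=15.6683 ⇒ V=15.6683 continue  boundary S*=81.2637
step 0: (k=0,j=0): S=87.5400, (K−S)⁺=22.1300, hold=21.4145 ⇒ V=22.1300 exercise  boundary S*=87.5400

price = 22.1300
boundary = 87.5400 81.2637 87.5400 81.2637 87.5400 94.3010 87.5400 94.3010 101.5842
tree:
22.1300
28.4063 15.6683
34.2325 22.1300 10.2958
39.6411 28.4063 15.4102 6.0120
44.6619 34.2325 22.1300 9.8099 2.8062
49.3227 39.6411 28.4063 15.3690 5.1329 0.8292
53.6493 44.6619 34.2325 22.1300 9.0944 1.7720 0.0235
57.6658 49.3227 39.6411 28.4063 15.3690 3.7857 0.0510 0.0000
61.3943 53.6493 44.6619 34.2325 22.1300 8.0858 0.1107 0.0000 0.0000
64.8555 57.6658 49.3227 39.6411 28.4063 15.3690 0.2402 0.0000 0.0000 0.0000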